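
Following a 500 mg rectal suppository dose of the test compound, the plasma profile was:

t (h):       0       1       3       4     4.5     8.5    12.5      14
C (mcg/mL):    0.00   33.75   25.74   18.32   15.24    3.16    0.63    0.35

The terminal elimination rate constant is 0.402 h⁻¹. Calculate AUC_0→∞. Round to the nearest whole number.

Trapezoidal AUC_0→14:
  [0→1]: (0.00+33.75)/2 × 1 = 16.875
  [1→3]: (33.75+25.74)/2 × 2 = 59.49
  [3→4]: (25.74+18.32)/2 × 1 = 22.03
  [4→4.5]: (18.32+15.24)/2 × 0.5 = 8.39
  [4.5→8.5]: (15.24+3.16)/2 × 4 = 36.8
  [8.5→12.5]: (3.16+0.63)/2 × 4 = 7.58
  [12.5→14]: (0.63+0.35)/2 × 1.5 = 0.735
  Sum = 151.9 mcg/mL·h
Extrapolated tail: C_last / k_e = 0.35 / 0.402 = 0.871
AUC_0→∞ = 151.9 + 0.871 = 152.771 mcg/mL·h

AUC = 153 mcg/mL·h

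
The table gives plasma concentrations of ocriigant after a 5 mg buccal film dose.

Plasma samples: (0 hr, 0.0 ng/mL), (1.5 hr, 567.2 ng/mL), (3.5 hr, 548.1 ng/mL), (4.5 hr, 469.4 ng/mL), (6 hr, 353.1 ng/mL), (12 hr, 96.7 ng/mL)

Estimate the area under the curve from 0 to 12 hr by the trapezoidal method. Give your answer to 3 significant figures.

Trapezoidal AUC_0→12:
  [0→1.5]: (0.0+567.2)/2 × 1.5 = 425.4
  [1.5→3.5]: (567.2+548.1)/2 × 2 = 1115.3
  [3.5→4.5]: (548.1+469.4)/2 × 1 = 508.75
  [4.5→6]: (469.4+353.1)/2 × 1.5 = 616.875
  [6→12]: (353.1+96.7)/2 × 6 = 1349.4
  Sum = 4015.725 ng/mL·hr

AUC = 4020 ng/mL·hr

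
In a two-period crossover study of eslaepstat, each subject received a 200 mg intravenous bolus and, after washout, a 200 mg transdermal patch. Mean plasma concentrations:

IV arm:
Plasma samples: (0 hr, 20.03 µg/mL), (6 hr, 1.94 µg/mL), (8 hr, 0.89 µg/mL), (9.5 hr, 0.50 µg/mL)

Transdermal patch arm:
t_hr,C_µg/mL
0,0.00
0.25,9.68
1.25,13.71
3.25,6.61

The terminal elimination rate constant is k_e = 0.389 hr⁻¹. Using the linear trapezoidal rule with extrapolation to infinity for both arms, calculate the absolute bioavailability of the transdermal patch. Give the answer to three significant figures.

Trapezoidal AUC_0→9.5 (IV):
  [0→6]: (20.03+1.94)/2 × 6 = 65.91
  [6→8]: (1.94+0.89)/2 × 2 = 2.83
  [8→9.5]: (0.89+0.50)/2 × 1.5 = 1.0425
  Sum = 69.7825 µg/mL·hr
IV tail: 0.50/0.389 = 1.285; AUC_iv,0→∞ = 69.7825 + 1.285 = 71.0675 µg/mL·hr
Trapezoidal AUC_0→3.25 (transdermal patch):
  [0→0.25]: (0.00+9.68)/2 × 0.25 = 1.21
  [0.25→1.25]: (9.68+13.71)/2 × 1 = 11.695
  [1.25→3.25]: (13.71+6.61)/2 × 2 = 20.32
  Sum = 33.225 µg/mL·hr
transdermal patch tail: 6.61/0.389 = 16.992; AUC_ev,0→∞ = 33.225 + 16.992 = 50.217 µg/mL·hr
F = (AUC_ev/D_ev)/(AUC_iv/D_iv) = (50.217/200)/(71.0675/200) = 0.251085/0.3553375 = 0.7066

F = 0.707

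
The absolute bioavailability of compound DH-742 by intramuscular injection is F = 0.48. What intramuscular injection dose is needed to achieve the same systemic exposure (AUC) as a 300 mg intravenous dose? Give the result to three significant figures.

D_intramuscular = 625 mg

For equal systemic exposure: F × D_ev = D_iv
D_ev = D_iv / F = 300 / 0.48 = 625 mg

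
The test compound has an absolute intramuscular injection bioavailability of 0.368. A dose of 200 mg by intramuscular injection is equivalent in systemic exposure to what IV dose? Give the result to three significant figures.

Systemic exposure from an extravascular dose = F × D_ev, so the equivalent IV dose is F × D_ev.
D_iv = F × D_ev = 0.368 × 200 = 73.6 mg

D_iv = 73.6 mg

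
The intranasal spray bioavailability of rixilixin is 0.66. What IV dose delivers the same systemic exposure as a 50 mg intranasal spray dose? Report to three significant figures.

Systemic exposure from an extravascular dose = F × D_ev, so the equivalent IV dose is F × D_ev.
D_iv = F × D_ev = 0.66 × 50 = 33 mg

D_iv = 33.0 mg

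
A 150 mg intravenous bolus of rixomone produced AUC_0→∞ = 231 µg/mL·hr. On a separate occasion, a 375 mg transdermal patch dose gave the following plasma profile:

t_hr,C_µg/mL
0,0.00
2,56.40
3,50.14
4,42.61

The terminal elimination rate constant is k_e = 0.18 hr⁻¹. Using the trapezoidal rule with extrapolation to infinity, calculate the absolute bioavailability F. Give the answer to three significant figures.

F = 0.680

Trapezoidal AUC_0→4 (transdermal patch):
  [0→2]: (0.00+56.40)/2 × 2 = 56.4
  [2→3]: (56.40+50.14)/2 × 1 = 53.27
  [3→4]: (50.14+42.61)/2 × 1 = 46.375
  Sum = 156.045 µg/mL·hr
Tail: C_last/k_e = 42.61/0.18 = 236.722
AUC_0→∞ (transdermal patch) = 156.045 + 236.722 = 392.767 µg/mL·hr
F = (AUC_ev/D_ev)/(AUC_iv/D_iv) = (392.767/375)/(231/150) = 1.04738/1.54 = 0.6801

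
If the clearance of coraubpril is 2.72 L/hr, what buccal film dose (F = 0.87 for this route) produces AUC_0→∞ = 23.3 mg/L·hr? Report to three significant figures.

Dose = CL × AUC_0→∞ / F
     = 2.72 × 23.3 / 0.87 = 72.846 mg

Dose = 72.8 mg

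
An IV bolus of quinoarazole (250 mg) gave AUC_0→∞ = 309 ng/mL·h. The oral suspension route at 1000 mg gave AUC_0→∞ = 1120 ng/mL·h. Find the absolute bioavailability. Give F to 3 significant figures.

F = (AUC_ev / D_ev) / (AUC_iv / D_iv)
  = (1120/1000) / (309/250)
  = 1.12 / 1.236 = 0.9061

F = 0.906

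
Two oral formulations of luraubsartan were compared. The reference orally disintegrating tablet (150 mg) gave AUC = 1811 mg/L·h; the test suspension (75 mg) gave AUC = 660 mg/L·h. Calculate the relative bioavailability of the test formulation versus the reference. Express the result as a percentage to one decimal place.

F_rel = 72.9%

F_rel = (AUC_test/D_test) / (AUC_ref/D_ref)
      = (660/75) / (1811/150)
      = 8.8 / 12.0733 = 0.7289 = 72.89%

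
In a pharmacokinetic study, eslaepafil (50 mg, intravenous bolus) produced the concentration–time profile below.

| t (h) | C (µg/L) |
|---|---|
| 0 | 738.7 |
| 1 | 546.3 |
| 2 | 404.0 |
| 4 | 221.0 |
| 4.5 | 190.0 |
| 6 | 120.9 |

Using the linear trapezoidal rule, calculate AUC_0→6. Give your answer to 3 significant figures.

Trapezoidal AUC_0→6:
  [0→1]: (738.7+546.3)/2 × 1 = 642.5
  [1→2]: (546.3+404.0)/2 × 1 = 475.15
  [2→4]: (404.0+221.0)/2 × 2 = 625.0
  [4→4.5]: (221.0+190.0)/2 × 0.5 = 102.75
  [4.5→6]: (190.0+120.9)/2 × 1.5 = 233.175
  Sum = 2078.575 µg/L·h

AUC = 2080 µg/L·h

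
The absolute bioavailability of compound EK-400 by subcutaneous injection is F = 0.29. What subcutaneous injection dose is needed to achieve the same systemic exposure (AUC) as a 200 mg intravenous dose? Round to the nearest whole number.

For equal systemic exposure: F × D_ev = D_iv
D_ev = D_iv / F = 200 / 0.29 = 689.655 mg

D_subcutaneous = 690 mg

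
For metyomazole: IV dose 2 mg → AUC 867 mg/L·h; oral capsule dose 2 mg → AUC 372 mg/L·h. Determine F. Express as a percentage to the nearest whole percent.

F = (AUC_ev / D_ev) / (AUC_iv / D_iv)
  = (372/2) / (867/2)
  = 186 / 433.5 = 0.4291
  = 42.91%

F = 43%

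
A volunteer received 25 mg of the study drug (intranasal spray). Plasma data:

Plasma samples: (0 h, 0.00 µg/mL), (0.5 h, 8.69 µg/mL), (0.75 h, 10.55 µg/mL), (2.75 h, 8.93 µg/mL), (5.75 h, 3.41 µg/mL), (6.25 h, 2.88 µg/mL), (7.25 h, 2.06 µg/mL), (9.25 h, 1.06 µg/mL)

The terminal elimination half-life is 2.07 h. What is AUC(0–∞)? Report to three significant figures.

AUC = 52.9 µg/mL·h

Trapezoidal AUC_0→9.25:
  [0→0.5]: (0.00+8.69)/2 × 0.5 = 2.1725
  [0.5→0.75]: (8.69+10.55)/2 × 0.25 = 2.405
  [0.75→2.75]: (10.55+8.93)/2 × 2 = 19.48
  [2.75→5.75]: (8.93+3.41)/2 × 3 = 18.51
  [5.75→6.25]: (3.41+2.88)/2 × 0.5 = 1.5725
  [6.25→7.25]: (2.88+2.06)/2 × 1 = 2.47
  [7.25→9.25]: (2.06+1.06)/2 × 2 = 3.12
  Sum = 49.73 µg/mL·h
k_e = ln2 / t½ = 0.693147 / 2.07 = 0.3349 h^-1
Extrapolated tail: C_last / k_e = 1.06 / 0.3349 = 3.165
AUC_0→∞ = 49.73 + 3.165 = 52.895 µg/mL·h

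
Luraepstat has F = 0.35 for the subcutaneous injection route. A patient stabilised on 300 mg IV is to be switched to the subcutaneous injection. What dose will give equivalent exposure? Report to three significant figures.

For equal systemic exposure: F × D_ev = D_iv
D_ev = D_iv / F = 300 / 0.35 = 857.143 mg

D_subcutaneous = 857 mg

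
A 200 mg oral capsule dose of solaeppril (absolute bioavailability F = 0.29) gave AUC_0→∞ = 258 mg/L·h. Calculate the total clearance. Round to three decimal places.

CL = F × Dose / AUC_0→∞
   = 0.29 × 200 / 258 = 0.224806 L/h

CL = 0.225 L/h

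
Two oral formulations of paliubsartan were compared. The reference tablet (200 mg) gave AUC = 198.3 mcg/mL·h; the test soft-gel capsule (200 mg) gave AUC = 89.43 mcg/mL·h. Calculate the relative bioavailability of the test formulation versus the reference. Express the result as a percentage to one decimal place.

F_rel = 45.1%

F_rel = (AUC_test/D_test) / (AUC_ref/D_ref)
      = (89.43/200) / (198.3/200)
      = 0.44715 / 0.9915 = 0.4510 = 45.10%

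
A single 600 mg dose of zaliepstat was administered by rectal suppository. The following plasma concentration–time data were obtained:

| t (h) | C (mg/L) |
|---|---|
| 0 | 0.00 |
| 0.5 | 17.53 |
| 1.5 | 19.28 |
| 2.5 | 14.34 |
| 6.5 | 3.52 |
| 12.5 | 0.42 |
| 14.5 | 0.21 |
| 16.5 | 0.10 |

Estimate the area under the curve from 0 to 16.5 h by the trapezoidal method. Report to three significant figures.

AUC = 88.1 mg/L·h

Trapezoidal AUC_0→16.5:
  [0→0.5]: (0.00+17.53)/2 × 0.5 = 4.3825
  [0.5→1.5]: (17.53+19.28)/2 × 1 = 18.405
  [1.5→2.5]: (19.28+14.34)/2 × 1 = 16.81
  [2.5→6.5]: (14.34+3.52)/2 × 4 = 35.72
  [6.5→12.5]: (3.52+0.42)/2 × 6 = 11.82
  [12.5→14.5]: (0.42+0.21)/2 × 2 = 0.63
  [14.5→16.5]: (0.21+0.10)/2 × 2 = 0.31
  Sum = 88.0775 mg/L·h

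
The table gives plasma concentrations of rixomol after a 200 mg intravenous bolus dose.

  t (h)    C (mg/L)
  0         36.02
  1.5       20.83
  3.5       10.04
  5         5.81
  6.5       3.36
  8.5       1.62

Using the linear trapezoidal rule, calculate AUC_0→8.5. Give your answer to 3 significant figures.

Trapezoidal AUC_0→8.5:
  [0→1.5]: (36.02+20.83)/2 × 1.5 = 42.6375
  [1.5→3.5]: (20.83+10.04)/2 × 2 = 30.87
  [3.5→5]: (10.04+5.81)/2 × 1.5 = 11.8875
  [5→6.5]: (5.81+3.36)/2 × 1.5 = 6.8775
  [6.5→8.5]: (3.36+1.62)/2 × 2 = 4.98
  Sum = 97.2525 mg/L·h

AUC = 97.3 mg/L·h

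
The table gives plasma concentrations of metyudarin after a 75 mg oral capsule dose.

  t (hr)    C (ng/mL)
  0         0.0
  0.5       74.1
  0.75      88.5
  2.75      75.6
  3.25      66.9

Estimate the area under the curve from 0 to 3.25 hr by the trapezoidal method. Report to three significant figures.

Trapezoidal AUC_0→3.25:
  [0→0.5]: (0.0+74.1)/2 × 0.5 = 18.525
  [0.5→0.75]: (74.1+88.5)/2 × 0.25 = 20.325
  [0.75→2.75]: (88.5+75.6)/2 × 2 = 164.1
  [2.75→3.25]: (75.6+66.9)/2 × 0.5 = 35.625
  Sum = 238.575 ng/mL·hr

AUC = 239 ng/mL·hr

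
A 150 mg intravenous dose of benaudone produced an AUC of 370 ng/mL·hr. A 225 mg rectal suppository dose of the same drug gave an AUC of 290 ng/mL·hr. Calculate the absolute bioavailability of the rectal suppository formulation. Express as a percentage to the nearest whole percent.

F = 52%

F = (AUC_ev / D_ev) / (AUC_iv / D_iv)
  = (290/225) / (370/150)
  = 1.28889 / 2.46667 = 0.5225
  = 52.25%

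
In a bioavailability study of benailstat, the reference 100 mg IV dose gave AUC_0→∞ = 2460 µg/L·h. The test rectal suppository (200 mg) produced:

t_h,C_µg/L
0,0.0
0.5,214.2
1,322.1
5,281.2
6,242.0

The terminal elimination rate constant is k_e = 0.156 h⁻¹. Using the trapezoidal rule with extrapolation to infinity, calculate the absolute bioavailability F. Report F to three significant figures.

Trapezoidal AUC_0→6 (rectal suppository):
  [0→0.5]: (0.0+214.2)/2 × 0.5 = 53.55
  [0.5→1]: (214.2+322.1)/2 × 0.5 = 134.075
  [1→5]: (322.1+281.2)/2 × 4 = 1206.6
  [5→6]: (281.2+242.0)/2 × 1 = 261.6
  Sum = 1655.825 µg/L·h
Tail: C_last/k_e = 242.0/0.156 = 1551.282
AUC_0→∞ (rectal suppository) = 1655.825 + 1551.282 = 3207.107 µg/L·h
F = (AUC_ev/D_ev)/(AUC_iv/D_iv) = (3207.107/200)/(2460/100) = 16.035535/24.6 = 0.6519

F = 0.652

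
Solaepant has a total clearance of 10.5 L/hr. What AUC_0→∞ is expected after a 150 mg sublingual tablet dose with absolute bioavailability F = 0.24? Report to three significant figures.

AUC_0→∞ = F × Dose / CL
        = 0.24 × 150 / 10.5 = 3.42857 mg/L·hr

AUC = 3.43 mg/L·hr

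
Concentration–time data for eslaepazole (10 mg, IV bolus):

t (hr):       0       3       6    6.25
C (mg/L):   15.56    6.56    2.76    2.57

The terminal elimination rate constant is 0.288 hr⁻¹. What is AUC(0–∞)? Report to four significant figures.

AUC = 56.75 mg/L·hr

Trapezoidal AUC_0→6.25:
  [0→3]: (15.56+6.56)/2 × 3 = 33.18
  [3→6]: (6.56+2.76)/2 × 3 = 13.98
  [6→6.25]: (2.76+2.57)/2 × 0.25 = 0.66625
  Sum = 47.82625 mg/L·hr
Extrapolated tail: C_last / k_e = 2.57 / 0.288 = 8.924
AUC_0→∞ = 47.82625 + 8.924 = 56.75025 mg/L·hr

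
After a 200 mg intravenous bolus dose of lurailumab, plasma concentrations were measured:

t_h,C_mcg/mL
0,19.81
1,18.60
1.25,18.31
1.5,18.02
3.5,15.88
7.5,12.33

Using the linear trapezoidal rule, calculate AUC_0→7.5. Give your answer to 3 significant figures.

AUC = 119 mcg/mL·h

Trapezoidal AUC_0→7.5:
  [0→1]: (19.81+18.60)/2 × 1 = 19.205
  [1→1.25]: (18.60+18.31)/2 × 0.25 = 4.61375
  [1.25→1.5]: (18.31+18.02)/2 × 0.25 = 4.54125
  [1.5→3.5]: (18.02+15.88)/2 × 2 = 33.9
  [3.5→7.5]: (15.88+12.33)/2 × 4 = 56.42
  Sum = 118.68 mcg/mL·h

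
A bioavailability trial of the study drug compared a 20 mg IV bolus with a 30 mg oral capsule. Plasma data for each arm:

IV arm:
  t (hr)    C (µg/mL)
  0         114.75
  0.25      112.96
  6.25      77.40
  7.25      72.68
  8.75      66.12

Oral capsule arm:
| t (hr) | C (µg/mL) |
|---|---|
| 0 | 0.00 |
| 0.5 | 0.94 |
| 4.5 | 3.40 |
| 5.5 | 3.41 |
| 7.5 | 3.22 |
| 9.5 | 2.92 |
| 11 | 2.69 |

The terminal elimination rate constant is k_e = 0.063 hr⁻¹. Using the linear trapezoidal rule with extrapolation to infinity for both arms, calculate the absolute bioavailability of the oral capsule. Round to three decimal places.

F = 0.026

Trapezoidal AUC_0→8.75 (IV):
  [0→0.25]: (114.75+112.96)/2 × 0.25 = 28.46375
  [0.25→6.25]: (112.96+77.40)/2 × 6 = 571.08
  [6.25→7.25]: (77.40+72.68)/2 × 1 = 75.04
  [7.25→8.75]: (72.68+66.12)/2 × 1.5 = 104.1
  Sum = 778.68375 µg/mL·hr
IV tail: 66.12/0.063 = 1049.524; AUC_iv,0→∞ = 778.68375 + 1049.524 = 1828.20775 µg/mL·hr
Trapezoidal AUC_0→11 (oral capsule):
  [0→0.5]: (0.00+0.94)/2 × 0.5 = 0.235
  [0.5→4.5]: (0.94+3.40)/2 × 4 = 8.68
  [4.5→5.5]: (3.40+3.41)/2 × 1 = 3.405
  [5.5→7.5]: (3.41+3.22)/2 × 2 = 6.63
  [7.5→9.5]: (3.22+2.92)/2 × 2 = 6.14
  [9.5→11]: (2.92+2.69)/2 × 1.5 = 4.2075
  Sum = 29.2975 µg/mL·hr
oral capsule tail: 2.69/0.063 = 42.698; AUC_ev,0→∞ = 29.2975 + 42.698 = 71.9955 µg/mL·hr
F = (AUC_ev/D_ev)/(AUC_iv/D_iv) = (71.9955/30)/(1828.20775/20) = 2.39985/91.4104 = 0.0263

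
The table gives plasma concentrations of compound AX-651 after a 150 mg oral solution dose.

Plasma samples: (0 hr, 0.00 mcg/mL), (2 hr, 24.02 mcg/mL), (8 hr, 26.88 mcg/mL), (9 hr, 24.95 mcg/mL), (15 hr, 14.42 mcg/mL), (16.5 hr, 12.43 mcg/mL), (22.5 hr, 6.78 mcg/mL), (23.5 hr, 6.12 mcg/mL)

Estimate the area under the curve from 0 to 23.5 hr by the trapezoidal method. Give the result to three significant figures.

AUC = 405 mcg/mL·hr

Trapezoidal AUC_0→23.5:
  [0→2]: (0.00+24.02)/2 × 2 = 24.02
  [2→8]: (24.02+26.88)/2 × 6 = 152.7
  [8→9]: (26.88+24.95)/2 × 1 = 25.915
  [9→15]: (24.95+14.42)/2 × 6 = 118.11
  [15→16.5]: (14.42+12.43)/2 × 1.5 = 20.1375
  [16.5→22.5]: (12.43+6.78)/2 × 6 = 57.63
  [22.5→23.5]: (6.78+6.12)/2 × 1 = 6.45
  Sum = 404.9625 mcg/mL·hr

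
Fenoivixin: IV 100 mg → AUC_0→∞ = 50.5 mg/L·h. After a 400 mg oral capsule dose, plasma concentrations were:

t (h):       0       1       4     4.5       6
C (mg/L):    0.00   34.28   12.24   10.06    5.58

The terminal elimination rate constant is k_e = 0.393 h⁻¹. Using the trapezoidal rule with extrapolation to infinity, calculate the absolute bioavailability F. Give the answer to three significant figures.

Trapezoidal AUC_0→6 (oral capsule):
  [0→1]: (0.00+34.28)/2 × 1 = 17.14
  [1→4]: (34.28+12.24)/2 × 3 = 69.78
  [4→4.5]: (12.24+10.06)/2 × 0.5 = 5.575
  [4.5→6]: (10.06+5.58)/2 × 1.5 = 11.73
  Sum = 104.225 mg/L·h
Tail: C_last/k_e = 5.58/0.393 = 14.198
AUC_0→∞ (oral capsule) = 104.225 + 14.198 = 118.423 mg/L·h
F = (AUC_ev/D_ev)/(AUC_iv/D_iv) = (118.423/400)/(50.5/100) = 0.2960575/0.505 = 0.5863

F = 0.586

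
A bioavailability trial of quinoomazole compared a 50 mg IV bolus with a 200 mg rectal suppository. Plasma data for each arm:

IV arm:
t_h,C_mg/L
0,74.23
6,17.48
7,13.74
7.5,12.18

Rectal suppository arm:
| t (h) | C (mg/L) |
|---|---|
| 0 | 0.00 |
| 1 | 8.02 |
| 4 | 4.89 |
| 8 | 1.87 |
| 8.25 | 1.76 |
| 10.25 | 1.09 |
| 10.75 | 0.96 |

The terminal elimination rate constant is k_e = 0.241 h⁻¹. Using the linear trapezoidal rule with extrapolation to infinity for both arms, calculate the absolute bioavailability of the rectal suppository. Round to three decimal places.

F = 0.032

Trapezoidal AUC_0→7.5 (IV):
  [0→6]: (74.23+17.48)/2 × 6 = 275.13
  [6→7]: (17.48+13.74)/2 × 1 = 15.61
  [7→7.5]: (13.74+12.18)/2 × 0.5 = 6.48
  Sum = 297.22 mg/L·h
IV tail: 12.18/0.241 = 50.539; AUC_iv,0→∞ = 297.22 + 50.539 = 347.759 mg/L·h
Trapezoidal AUC_0→10.75 (rectal suppository):
  [0→1]: (0.00+8.02)/2 × 1 = 4.01
  [1→4]: (8.02+4.89)/2 × 3 = 19.365
  [4→8]: (4.89+1.87)/2 × 4 = 13.52
  [8→8.25]: (1.87+1.76)/2 × 0.25 = 0.45375
  [8.25→10.25]: (1.76+1.09)/2 × 2 = 2.85
  [10.25→10.75]: (1.09+0.96)/2 × 0.5 = 0.5125
  Sum = 40.71125 mg/L·h
rectal suppository tail: 0.96/0.241 = 3.983; AUC_ev,0→∞ = 40.71125 + 3.983 = 44.69425 mg/L·h
F = (AUC_ev/D_ev)/(AUC_iv/D_iv) = (44.69425/200)/(347.759/50) = 0.22347125/6.95518 = 0.0321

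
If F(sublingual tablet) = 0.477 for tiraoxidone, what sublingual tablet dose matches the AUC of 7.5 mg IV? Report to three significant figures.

D_sublingual = 15.7 mg

For equal systemic exposure: F × D_ev = D_iv
D_ev = D_iv / F = 7.5 / 0.477 = 15.7233 mg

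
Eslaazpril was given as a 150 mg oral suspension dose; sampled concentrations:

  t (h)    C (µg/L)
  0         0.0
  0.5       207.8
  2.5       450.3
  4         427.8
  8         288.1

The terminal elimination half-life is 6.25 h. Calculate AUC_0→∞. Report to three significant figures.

AUC = 5400 µg/L·h

Trapezoidal AUC_0→8:
  [0→0.5]: (0.0+207.8)/2 × 0.5 = 51.95
  [0.5→2.5]: (207.8+450.3)/2 × 2 = 658.1
  [2.5→4]: (450.3+427.8)/2 × 1.5 = 658.575
  [4→8]: (427.8+288.1)/2 × 4 = 1431.8
  Sum = 2800.425 µg/L·h
k_e = ln2 / t½ = 0.693147 / 6.25 = 0.1109 h^-1
Extrapolated tail: C_last / k_e = 288.1 / 0.1109 = 2597.836
AUC_0→∞ = 2800.425 + 2597.836 = 5398.261 µg/L·h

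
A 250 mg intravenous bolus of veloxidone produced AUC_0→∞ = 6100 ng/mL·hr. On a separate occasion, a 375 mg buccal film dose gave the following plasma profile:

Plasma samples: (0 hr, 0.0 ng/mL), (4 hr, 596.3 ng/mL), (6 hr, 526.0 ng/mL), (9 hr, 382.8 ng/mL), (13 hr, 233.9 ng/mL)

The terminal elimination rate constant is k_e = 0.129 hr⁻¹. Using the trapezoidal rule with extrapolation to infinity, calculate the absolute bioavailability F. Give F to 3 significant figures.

F = 0.735

Trapezoidal AUC_0→13 (buccal film):
  [0→4]: (0.0+596.3)/2 × 4 = 1192.6
  [4→6]: (596.3+526.0)/2 × 2 = 1122.3
  [6→9]: (526.0+382.8)/2 × 3 = 1363.2
  [9→13]: (382.8+233.9)/2 × 4 = 1233.4
  Sum = 4911.5 ng/mL·hr
Tail: C_last/k_e = 233.9/0.129 = 1813.178
AUC_0→∞ (buccal film) = 4911.5 + 1813.178 = 6724.678 ng/mL·hr
F = (AUC_ev/D_ev)/(AUC_iv/D_iv) = (6724.678/375)/(6100/250) = 17.9325/24.4 = 0.7349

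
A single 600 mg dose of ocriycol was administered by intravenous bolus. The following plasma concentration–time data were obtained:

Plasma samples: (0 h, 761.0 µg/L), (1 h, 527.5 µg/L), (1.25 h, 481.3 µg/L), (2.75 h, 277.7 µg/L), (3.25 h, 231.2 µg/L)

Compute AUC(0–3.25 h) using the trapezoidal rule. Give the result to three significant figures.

Trapezoidal AUC_0→3.25:
  [0→1]: (761.0+527.5)/2 × 1 = 644.25
  [1→1.25]: (527.5+481.3)/2 × 0.25 = 126.1
  [1.25→2.75]: (481.3+277.7)/2 × 1.5 = 569.25
  [2.75→3.25]: (277.7+231.2)/2 × 0.5 = 127.225
  Sum = 1466.825 µg/L·h

AUC = 1470 µg/L·h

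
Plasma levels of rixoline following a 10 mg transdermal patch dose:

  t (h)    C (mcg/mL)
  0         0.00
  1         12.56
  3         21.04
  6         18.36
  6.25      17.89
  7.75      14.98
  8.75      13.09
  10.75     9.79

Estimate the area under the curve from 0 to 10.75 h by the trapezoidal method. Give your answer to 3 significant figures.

AUC = 165 mcg/mL·h

Trapezoidal AUC_0→10.75:
  [0→1]: (0.00+12.56)/2 × 1 = 6.28
  [1→3]: (12.56+21.04)/2 × 2 = 33.6
  [3→6]: (21.04+18.36)/2 × 3 = 59.1
  [6→6.25]: (18.36+17.89)/2 × 0.25 = 4.53125
  [6.25→7.75]: (17.89+14.98)/2 × 1.5 = 24.6525
  [7.75→8.75]: (14.98+13.09)/2 × 1 = 14.035
  [8.75→10.75]: (13.09+9.79)/2 × 2 = 22.88
  Sum = 165.07875 mcg/mL·h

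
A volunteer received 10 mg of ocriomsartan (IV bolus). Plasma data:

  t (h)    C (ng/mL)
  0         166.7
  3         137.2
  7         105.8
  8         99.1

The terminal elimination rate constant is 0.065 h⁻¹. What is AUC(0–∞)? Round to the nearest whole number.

AUC = 2569 ng/mL·h

Trapezoidal AUC_0→8:
  [0→3]: (166.7+137.2)/2 × 3 = 455.85
  [3→7]: (137.2+105.8)/2 × 4 = 486.0
  [7→8]: (105.8+99.1)/2 × 1 = 102.45
  Sum = 1044.3 ng/mL·h
Extrapolated tail: C_last / k_e = 99.1 / 0.065 = 1524.615
AUC_0→∞ = 1044.3 + 1524.615 = 2568.915 ng/mL·h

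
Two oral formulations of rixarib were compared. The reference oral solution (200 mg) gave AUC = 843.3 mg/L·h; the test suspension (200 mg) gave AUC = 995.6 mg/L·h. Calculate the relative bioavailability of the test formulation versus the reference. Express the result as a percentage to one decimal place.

F_rel = (AUC_test/D_test) / (AUC_ref/D_ref)
      = (995.6/200) / (843.3/200)
      = 4.978 / 4.2165 = 1.1806 = 118.06%

F_rel = 118.1%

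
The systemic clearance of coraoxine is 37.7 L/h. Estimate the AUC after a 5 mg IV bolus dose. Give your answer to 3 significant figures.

AUC = 0.133 mg/L·h

AUC_0→∞ = Dose_iv / CL
        = 5 / 37.7 = 0.132626 mg/L·h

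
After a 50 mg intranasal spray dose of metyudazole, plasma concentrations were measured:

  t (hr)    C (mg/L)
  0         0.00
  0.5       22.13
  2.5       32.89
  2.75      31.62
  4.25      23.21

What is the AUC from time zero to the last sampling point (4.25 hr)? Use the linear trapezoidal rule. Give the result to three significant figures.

AUC = 110 mg/L·hr

Trapezoidal AUC_0→4.25:
  [0→0.5]: (0.00+22.13)/2 × 0.5 = 5.5325
  [0.5→2.5]: (22.13+32.89)/2 × 2 = 55.02
  [2.5→2.75]: (32.89+31.62)/2 × 0.25 = 8.06375
  [2.75→4.25]: (31.62+23.21)/2 × 1.5 = 41.1225
  Sum = 109.73875 mg/L·hr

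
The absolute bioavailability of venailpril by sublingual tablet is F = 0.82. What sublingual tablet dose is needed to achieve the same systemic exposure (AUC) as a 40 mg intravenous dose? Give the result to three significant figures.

For equal systemic exposure: F × D_ev = D_iv
D_ev = D_iv / F = 40 / 0.82 = 48.7805 mg

D_sublingual = 48.8 mg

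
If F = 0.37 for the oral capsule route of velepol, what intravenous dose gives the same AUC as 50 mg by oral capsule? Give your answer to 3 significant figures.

Systemic exposure from an extravascular dose = F × D_ev, so the equivalent IV dose is F × D_ev.
D_iv = F × D_ev = 0.37 × 50 = 18.5 mg

D_iv = 18.5 mg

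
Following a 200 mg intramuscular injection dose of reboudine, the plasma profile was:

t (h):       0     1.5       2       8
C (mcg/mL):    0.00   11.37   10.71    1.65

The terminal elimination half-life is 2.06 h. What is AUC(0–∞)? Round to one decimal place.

Trapezoidal AUC_0→8:
  [0→1.5]: (0.00+11.37)/2 × 1.5 = 8.5275
  [1.5→2]: (11.37+10.71)/2 × 0.5 = 5.52
  [2→8]: (10.71+1.65)/2 × 6 = 37.08
  Sum = 51.1275 mcg/mL·h
k_e = ln2 / t½ = 0.693147 / 2.06 = 0.3365 h^-1
Extrapolated tail: C_last / k_e = 1.65 / 0.3365 = 4.903
AUC_0→∞ = 51.1275 + 4.903 = 56.0305 mcg/mL·h

AUC = 56.0 mcg/mL·h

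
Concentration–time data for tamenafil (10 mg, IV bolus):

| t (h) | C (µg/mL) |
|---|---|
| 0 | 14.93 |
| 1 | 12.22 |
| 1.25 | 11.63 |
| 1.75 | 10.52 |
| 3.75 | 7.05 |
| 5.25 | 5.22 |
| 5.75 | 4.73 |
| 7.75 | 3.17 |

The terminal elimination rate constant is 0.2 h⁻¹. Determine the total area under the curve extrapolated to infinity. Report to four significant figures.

Trapezoidal AUC_0→7.75:
  [0→1]: (14.93+12.22)/2 × 1 = 13.575
  [1→1.25]: (12.22+11.63)/2 × 0.25 = 2.98125
  [1.25→1.75]: (11.63+10.52)/2 × 0.5 = 5.5375
  [1.75→3.75]: (10.52+7.05)/2 × 2 = 17.57
  [3.75→5.25]: (7.05+5.22)/2 × 1.5 = 9.2025
  [5.25→5.75]: (5.22+4.73)/2 × 0.5 = 2.4875
  [5.75→7.75]: (4.73+3.17)/2 × 2 = 7.9
  Sum = 59.25375 µg/mL·h
Extrapolated tail: C_last / k_e = 3.17 / 0.2 = 15.850
AUC_0→∞ = 59.25375 + 15.850 = 75.10375 µg/mL·h

AUC = 75.10 µg/mL·h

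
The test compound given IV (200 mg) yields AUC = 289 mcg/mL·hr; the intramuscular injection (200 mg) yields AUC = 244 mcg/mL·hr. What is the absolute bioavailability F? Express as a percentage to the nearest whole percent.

F = (AUC_ev / D_ev) / (AUC_iv / D_iv)
  = (244/200) / (289/200)
  = 1.22 / 1.445 = 0.8443
  = 84.43%

F = 84%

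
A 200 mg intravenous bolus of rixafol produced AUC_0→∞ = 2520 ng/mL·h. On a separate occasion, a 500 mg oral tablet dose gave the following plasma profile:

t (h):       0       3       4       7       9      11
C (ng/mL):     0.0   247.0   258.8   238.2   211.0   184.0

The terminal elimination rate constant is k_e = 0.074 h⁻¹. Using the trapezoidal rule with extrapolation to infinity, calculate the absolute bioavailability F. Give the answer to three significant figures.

F = 0.746

Trapezoidal AUC_0→11 (oral tablet):
  [0→3]: (0.0+247.0)/2 × 3 = 370.5
  [3→4]: (247.0+258.8)/2 × 1 = 252.9
  [4→7]: (258.8+238.2)/2 × 3 = 745.5
  [7→9]: (238.2+211.0)/2 × 2 = 449.2
  [9→11]: (211.0+184.0)/2 × 2 = 395.0
  Sum = 2213.1 ng/mL·h
Tail: C_last/k_e = 184.0/0.074 = 2486.486
AUC_0→∞ (oral tablet) = 2213.1 + 2486.486 = 4699.586 ng/mL·h
F = (AUC_ev/D_ev)/(AUC_iv/D_iv) = (4699.586/500)/(2520/200) = 9.399172/12.6 = 0.7460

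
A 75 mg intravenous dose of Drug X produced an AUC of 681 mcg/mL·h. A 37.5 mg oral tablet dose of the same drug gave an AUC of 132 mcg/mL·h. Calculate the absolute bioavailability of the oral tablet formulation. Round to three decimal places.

F = (AUC_ev / D_ev) / (AUC_iv / D_iv)
  = (132/37.5) / (681/75)
  = 3.52 / 9.08 = 0.3877

F = 0.388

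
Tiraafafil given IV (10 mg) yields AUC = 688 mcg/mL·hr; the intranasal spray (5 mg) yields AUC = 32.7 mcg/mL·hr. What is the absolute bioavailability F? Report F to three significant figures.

F = (AUC_ev / D_ev) / (AUC_iv / D_iv)
  = (32.7/5) / (688/10)
  = 6.54 / 68.8 = 0.0951

F = 0.0951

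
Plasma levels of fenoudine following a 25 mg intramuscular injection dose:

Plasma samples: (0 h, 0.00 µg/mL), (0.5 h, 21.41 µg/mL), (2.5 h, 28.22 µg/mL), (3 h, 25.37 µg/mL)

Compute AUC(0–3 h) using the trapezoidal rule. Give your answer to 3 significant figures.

AUC = 68.4 µg/mL·h

Trapezoidal AUC_0→3:
  [0→0.5]: (0.00+21.41)/2 × 0.5 = 5.3525
  [0.5→2.5]: (21.41+28.22)/2 × 2 = 49.63
  [2.5→3]: (28.22+25.37)/2 × 0.5 = 13.3975
  Sum = 68.38 µg/mL·h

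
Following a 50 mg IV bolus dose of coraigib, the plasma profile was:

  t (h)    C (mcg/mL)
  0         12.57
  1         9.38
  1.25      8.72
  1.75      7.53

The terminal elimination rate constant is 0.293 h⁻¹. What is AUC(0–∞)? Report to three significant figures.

Trapezoidal AUC_0→1.75:
  [0→1]: (12.57+9.38)/2 × 1 = 10.975
  [1→1.25]: (9.38+8.72)/2 × 0.25 = 2.2625
  [1.25→1.75]: (8.72+7.53)/2 × 0.5 = 4.0625
  Sum = 17.3 mcg/mL·h
Extrapolated tail: C_last / k_e = 7.53 / 0.293 = 25.700
AUC_0→∞ = 17.3 + 25.700 = 43.0 mcg/mL·h

AUC = 43.0 mcg/mL·h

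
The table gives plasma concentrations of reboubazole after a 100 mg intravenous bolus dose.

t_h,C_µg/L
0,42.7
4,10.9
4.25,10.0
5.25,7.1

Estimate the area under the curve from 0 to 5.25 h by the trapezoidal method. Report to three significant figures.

Trapezoidal AUC_0→5.25:
  [0→4]: (42.7+10.9)/2 × 4 = 107.2
  [4→4.25]: (10.9+10.0)/2 × 0.25 = 2.6125
  [4.25→5.25]: (10.0+7.1)/2 × 1 = 8.55
  Sum = 118.3625 µg/L·h

AUC = 118 µg/L·h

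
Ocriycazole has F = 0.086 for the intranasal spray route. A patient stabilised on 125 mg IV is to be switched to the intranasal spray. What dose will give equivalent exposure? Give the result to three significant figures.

For equal systemic exposure: F × D_ev = D_iv
D_ev = D_iv / F = 125 / 0.086 = 1453.49 mg

D_intranasal = 1450 mg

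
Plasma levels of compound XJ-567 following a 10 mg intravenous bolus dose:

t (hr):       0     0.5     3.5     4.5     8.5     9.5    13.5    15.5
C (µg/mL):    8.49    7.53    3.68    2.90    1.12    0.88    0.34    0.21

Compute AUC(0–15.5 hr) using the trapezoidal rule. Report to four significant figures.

AUC = 36.14 µg/mL·hr

Trapezoidal AUC_0→15.5:
  [0→0.5]: (8.49+7.53)/2 × 0.5 = 4.005
  [0.5→3.5]: (7.53+3.68)/2 × 3 = 16.815
  [3.5→4.5]: (3.68+2.90)/2 × 1 = 3.29
  [4.5→8.5]: (2.90+1.12)/2 × 4 = 8.04
  [8.5→9.5]: (1.12+0.88)/2 × 1 = 1.0
  [9.5→13.5]: (0.88+0.34)/2 × 4 = 2.44
  [13.5→15.5]: (0.34+0.21)/2 × 2 = 0.55
  Sum = 36.14 µg/mL·hr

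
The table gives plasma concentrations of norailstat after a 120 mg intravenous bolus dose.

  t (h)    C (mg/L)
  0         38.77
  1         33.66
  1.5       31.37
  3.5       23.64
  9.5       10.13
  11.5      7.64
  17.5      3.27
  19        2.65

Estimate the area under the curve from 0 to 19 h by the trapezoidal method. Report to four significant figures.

Trapezoidal AUC_0→19:
  [0→1]: (38.77+33.66)/2 × 1 = 36.215
  [1→1.5]: (33.66+31.37)/2 × 0.5 = 16.2575
  [1.5→3.5]: (31.37+23.64)/2 × 2 = 55.01
  [3.5→9.5]: (23.64+10.13)/2 × 6 = 101.31
  [9.5→11.5]: (10.13+7.64)/2 × 2 = 17.77
  [11.5→17.5]: (7.64+3.27)/2 × 6 = 32.73
  [17.5→19]: (3.27+2.65)/2 × 1.5 = 4.44
  Sum = 263.7325 mg/L·h

AUC = 263.7 mg/L·h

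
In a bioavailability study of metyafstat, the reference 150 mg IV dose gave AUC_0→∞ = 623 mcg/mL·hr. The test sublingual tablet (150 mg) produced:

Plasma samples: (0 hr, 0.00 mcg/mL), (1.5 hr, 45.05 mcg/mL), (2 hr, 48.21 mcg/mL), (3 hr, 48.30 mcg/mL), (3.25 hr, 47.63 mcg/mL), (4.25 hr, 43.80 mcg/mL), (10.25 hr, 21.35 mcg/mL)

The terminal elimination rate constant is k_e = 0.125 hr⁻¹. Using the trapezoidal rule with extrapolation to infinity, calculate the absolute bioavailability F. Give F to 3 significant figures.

Trapezoidal AUC_0→10.25 (sublingual tablet):
  [0→1.5]: (0.00+45.05)/2 × 1.5 = 33.7875
  [1.5→2]: (45.05+48.21)/2 × 0.5 = 23.315
  [2→3]: (48.21+48.30)/2 × 1 = 48.255
  [3→3.25]: (48.30+47.63)/2 × 0.25 = 11.99125
  [3.25→4.25]: (47.63+43.80)/2 × 1 = 45.715
  [4.25→10.25]: (43.80+21.35)/2 × 6 = 195.45
  Sum = 358.51375 mcg/mL·hr
Tail: C_last/k_e = 21.35/0.125 = 170.800
AUC_0→∞ (sublingual tablet) = 358.51375 + 170.800 = 529.31375 mcg/mL·hr
F = (AUC_ev/D_ev)/(AUC_iv/D_iv) = (529.31375/150)/(623/150) = 3.52876/4.15333 = 0.8496

F = 0.850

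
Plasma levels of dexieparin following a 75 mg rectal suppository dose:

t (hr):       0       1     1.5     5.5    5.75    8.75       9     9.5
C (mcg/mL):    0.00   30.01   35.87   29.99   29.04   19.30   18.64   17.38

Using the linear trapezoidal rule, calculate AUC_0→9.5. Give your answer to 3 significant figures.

Trapezoidal AUC_0→9.5:
  [0→1]: (0.00+30.01)/2 × 1 = 15.005
  [1→1.5]: (30.01+35.87)/2 × 0.5 = 16.47
  [1.5→5.5]: (35.87+29.99)/2 × 4 = 131.72
  [5.5→5.75]: (29.99+29.04)/2 × 0.25 = 7.37875
  [5.75→8.75]: (29.04+19.30)/2 × 3 = 72.51
  [8.75→9]: (19.30+18.64)/2 × 0.25 = 4.7425
  [9→9.5]: (18.64+17.38)/2 × 0.5 = 9.005
  Sum = 256.83125 mcg/mL·hr

AUC = 257 mcg/mL·hr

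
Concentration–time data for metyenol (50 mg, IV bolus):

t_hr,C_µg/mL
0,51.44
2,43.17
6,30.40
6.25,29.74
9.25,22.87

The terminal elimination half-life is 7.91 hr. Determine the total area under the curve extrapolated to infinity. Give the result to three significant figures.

Trapezoidal AUC_0→9.25:
  [0→2]: (51.44+43.17)/2 × 2 = 94.61
  [2→6]: (43.17+30.40)/2 × 4 = 147.14
  [6→6.25]: (30.40+29.74)/2 × 0.25 = 7.5175
  [6.25→9.25]: (29.74+22.87)/2 × 3 = 78.915
  Sum = 328.1825 µg/mL·hr
k_e = ln2 / t½ = 0.693147 / 7.91 = 0.0876 hr^-1
Extrapolated tail: C_last / k_e = 22.87 / 0.0876 = 261.073
AUC_0→∞ = 328.1825 + 261.073 = 589.2555 µg/mL·hr

AUC = 589 µg/mL·hr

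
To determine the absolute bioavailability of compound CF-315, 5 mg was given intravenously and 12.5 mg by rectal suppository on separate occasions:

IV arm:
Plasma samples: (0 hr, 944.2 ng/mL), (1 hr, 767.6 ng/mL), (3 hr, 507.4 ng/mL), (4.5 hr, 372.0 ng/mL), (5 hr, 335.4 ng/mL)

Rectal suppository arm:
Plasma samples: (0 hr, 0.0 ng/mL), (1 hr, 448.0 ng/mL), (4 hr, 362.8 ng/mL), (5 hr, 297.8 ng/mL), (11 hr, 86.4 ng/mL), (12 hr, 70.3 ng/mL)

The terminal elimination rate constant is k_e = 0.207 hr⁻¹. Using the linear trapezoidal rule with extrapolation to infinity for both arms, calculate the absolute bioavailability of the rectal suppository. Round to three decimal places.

Trapezoidal AUC_0→5 (IV):
  [0→1]: (944.2+767.6)/2 × 1 = 855.9
  [1→3]: (767.6+507.4)/2 × 2 = 1275.0
  [3→4.5]: (507.4+372.0)/2 × 1.5 = 659.55
  [4.5→5]: (372.0+335.4)/2 × 0.5 = 176.85
  Sum = 2967.3 ng/mL·hr
IV tail: 335.4/0.207 = 1620.290; AUC_iv,0→∞ = 2967.3 + 1620.290 = 4587.59 ng/mL·hr
Trapezoidal AUC_0→12 (rectal suppository):
  [0→1]: (0.0+448.0)/2 × 1 = 224.0
  [1→4]: (448.0+362.8)/2 × 3 = 1216.2
  [4→5]: (362.8+297.8)/2 × 1 = 330.3
  [5→11]: (297.8+86.4)/2 × 6 = 1152.6
  [11→12]: (86.4+70.3)/2 × 1 = 78.35
  Sum = 3001.45 ng/mL·hr
rectal suppository tail: 70.3/0.207 = 339.614; AUC_ev,0→∞ = 3001.45 + 339.614 = 3341.064 ng/mL·hr
F = (AUC_ev/D_ev)/(AUC_iv/D_iv) = (3341.064/12.5)/(4587.59/5) = 267.28512/917.518 = 0.2913

F = 0.291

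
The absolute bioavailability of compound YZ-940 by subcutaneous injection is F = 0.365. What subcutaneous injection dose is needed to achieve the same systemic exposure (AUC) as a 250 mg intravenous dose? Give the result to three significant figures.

D_subcutaneous = 685 mg

For equal systemic exposure: F × D_ev = D_iv
D_ev = D_iv / F = 250 / 0.365 = 684.932 mg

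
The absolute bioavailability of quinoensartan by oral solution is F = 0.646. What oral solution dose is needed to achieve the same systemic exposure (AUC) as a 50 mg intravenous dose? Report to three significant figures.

D_oral = 77.4 mg

For equal systemic exposure: F × D_ev = D_iv
D_ev = D_iv / F = 50 / 0.646 = 77.3994 mg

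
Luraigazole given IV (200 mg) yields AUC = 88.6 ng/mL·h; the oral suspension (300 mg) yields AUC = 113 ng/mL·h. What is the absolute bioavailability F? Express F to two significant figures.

F = 0.85

F = (AUC_ev / D_ev) / (AUC_iv / D_iv)
  = (113/300) / (88.6/200)
  = 0.376667 / 0.443 = 0.8503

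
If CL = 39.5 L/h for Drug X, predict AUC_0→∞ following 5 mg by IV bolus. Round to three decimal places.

AUC = 0.127 mg/L·h

AUC_0→∞ = Dose_iv / CL
        = 5 / 39.5 = 0.126582 mg/L·h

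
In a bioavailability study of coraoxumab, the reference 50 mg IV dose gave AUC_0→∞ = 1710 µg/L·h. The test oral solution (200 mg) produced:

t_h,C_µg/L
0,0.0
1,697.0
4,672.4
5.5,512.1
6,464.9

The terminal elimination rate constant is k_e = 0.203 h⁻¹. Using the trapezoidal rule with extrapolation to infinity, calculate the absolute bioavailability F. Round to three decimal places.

Trapezoidal AUC_0→6 (oral solution):
  [0→1]: (0.0+697.0)/2 × 1 = 348.5
  [1→4]: (697.0+672.4)/2 × 3 = 2054.1
  [4→5.5]: (672.4+512.1)/2 × 1.5 = 888.375
  [5.5→6]: (512.1+464.9)/2 × 0.5 = 244.25
  Sum = 3535.225 µg/L·h
Tail: C_last/k_e = 464.9/0.203 = 2290.148
AUC_0→∞ (oral solution) = 3535.225 + 2290.148 = 5825.373 µg/L·h
F = (AUC_ev/D_ev)/(AUC_iv/D_iv) = (5825.373/200)/(1710/50) = 29.126865/34.2 = 0.8517

F = 0.852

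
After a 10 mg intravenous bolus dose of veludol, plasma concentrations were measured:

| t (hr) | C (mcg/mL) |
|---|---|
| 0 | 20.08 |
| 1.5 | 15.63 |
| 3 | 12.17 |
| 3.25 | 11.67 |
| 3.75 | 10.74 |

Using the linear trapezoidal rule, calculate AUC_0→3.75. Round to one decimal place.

AUC = 56.2 mcg/mL·hr

Trapezoidal AUC_0→3.75:
  [0→1.5]: (20.08+15.63)/2 × 1.5 = 26.7825
  [1.5→3]: (15.63+12.17)/2 × 1.5 = 20.85
  [3→3.25]: (12.17+11.67)/2 × 0.25 = 2.98
  [3.25→3.75]: (11.67+10.74)/2 × 0.5 = 5.6025
  Sum = 56.215 mcg/mL·hr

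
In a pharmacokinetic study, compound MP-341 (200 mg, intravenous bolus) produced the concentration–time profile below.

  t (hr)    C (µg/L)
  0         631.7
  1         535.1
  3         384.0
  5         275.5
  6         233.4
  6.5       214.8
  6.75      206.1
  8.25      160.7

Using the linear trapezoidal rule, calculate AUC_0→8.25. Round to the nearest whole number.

Trapezoidal AUC_0→8.25:
  [0→1]: (631.7+535.1)/2 × 1 = 583.4
  [1→3]: (535.1+384.0)/2 × 2 = 919.1
  [3→5]: (384.0+275.5)/2 × 2 = 659.5
  [5→6]: (275.5+233.4)/2 × 1 = 254.45
  [6→6.5]: (233.4+214.8)/2 × 0.5 = 112.05
  [6.5→6.75]: (214.8+206.1)/2 × 0.25 = 52.6125
  [6.75→8.25]: (206.1+160.7)/2 × 1.5 = 275.1
  Sum = 2856.2125 µg/L·hr

AUC = 2856 µg/L·hr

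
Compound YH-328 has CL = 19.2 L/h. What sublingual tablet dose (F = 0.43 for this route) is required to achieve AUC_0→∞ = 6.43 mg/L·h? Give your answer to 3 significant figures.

Dose = 287 mg

Dose = CL × AUC_0→∞ / F
     = 19.2 × 6.43 / 0.43 = 287.107 mg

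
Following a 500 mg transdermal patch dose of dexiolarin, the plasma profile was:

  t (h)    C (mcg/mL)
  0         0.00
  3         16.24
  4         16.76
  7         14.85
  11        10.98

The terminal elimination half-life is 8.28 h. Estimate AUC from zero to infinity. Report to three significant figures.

Trapezoidal AUC_0→11:
  [0→3]: (0.00+16.24)/2 × 3 = 24.36
  [3→4]: (16.24+16.76)/2 × 1 = 16.5
  [4→7]: (16.76+14.85)/2 × 3 = 47.415
  [7→11]: (14.85+10.98)/2 × 4 = 51.66
  Sum = 139.935 mcg/mL·h
k_e = ln2 / t½ = 0.693147 / 8.28 = 0.0837 h^-1
Extrapolated tail: C_last / k_e = 10.98 / 0.0837 = 131.183
AUC_0→∞ = 139.935 + 131.183 = 271.118 mcg/mL·h

AUC = 271 mcg/mL·h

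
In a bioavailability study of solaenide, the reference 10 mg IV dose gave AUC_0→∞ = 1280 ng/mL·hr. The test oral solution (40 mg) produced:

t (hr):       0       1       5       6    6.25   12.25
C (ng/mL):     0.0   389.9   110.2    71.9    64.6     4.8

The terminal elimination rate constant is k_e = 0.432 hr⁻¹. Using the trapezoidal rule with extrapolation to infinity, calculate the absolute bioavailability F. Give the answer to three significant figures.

Trapezoidal AUC_0→12.25 (oral solution):
  [0→1]: (0.0+389.9)/2 × 1 = 194.95
  [1→5]: (389.9+110.2)/2 × 4 = 1000.2
  [5→6]: (110.2+71.9)/2 × 1 = 91.05
  [6→6.25]: (71.9+64.6)/2 × 0.25 = 17.0625
  [6.25→12.25]: (64.6+4.8)/2 × 6 = 208.2
  Sum = 1511.4625 ng/mL·hr
Tail: C_last/k_e = 4.8/0.432 = 11.111
AUC_0→∞ (oral solution) = 1511.4625 + 11.111 = 1522.5735 ng/mL·hr
F = (AUC_ev/D_ev)/(AUC_iv/D_iv) = (1522.5735/40)/(1280/10) = 38.0643/128 = 0.2974

F = 0.297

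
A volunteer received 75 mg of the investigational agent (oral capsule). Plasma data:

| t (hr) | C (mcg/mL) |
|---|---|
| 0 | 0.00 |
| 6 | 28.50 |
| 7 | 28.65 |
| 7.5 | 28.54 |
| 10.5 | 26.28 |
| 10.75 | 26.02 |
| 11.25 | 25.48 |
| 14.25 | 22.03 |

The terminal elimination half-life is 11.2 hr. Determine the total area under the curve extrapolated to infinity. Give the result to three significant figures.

Trapezoidal AUC_0→14.25:
  [0→6]: (0.00+28.50)/2 × 6 = 85.5
  [6→7]: (28.50+28.65)/2 × 1 = 28.575
  [7→7.5]: (28.65+28.54)/2 × 0.5 = 14.2975
  [7.5→10.5]: (28.54+26.28)/2 × 3 = 82.23
  [10.5→10.75]: (26.28+26.02)/2 × 0.25 = 6.5375
  [10.75→11.25]: (26.02+25.48)/2 × 0.5 = 12.875
  [11.25→14.25]: (25.48+22.03)/2 × 3 = 71.265
  Sum = 301.28 mcg/mL·hr
k_e = ln2 / t½ = 0.693147 / 11.2 = 0.0619 hr^-1
Extrapolated tail: C_last / k_e = 22.03 / 0.0619 = 355.897
AUC_0→∞ = 301.28 + 355.897 = 657.177 mcg/mL·hr

AUC = 657 mcg/mL·hr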